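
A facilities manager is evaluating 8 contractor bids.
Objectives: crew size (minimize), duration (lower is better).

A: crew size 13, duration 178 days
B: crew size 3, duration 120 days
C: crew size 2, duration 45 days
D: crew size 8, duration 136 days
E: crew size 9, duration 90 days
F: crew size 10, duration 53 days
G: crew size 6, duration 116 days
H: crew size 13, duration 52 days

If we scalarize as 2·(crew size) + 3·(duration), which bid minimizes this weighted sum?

A: 2·13 + 3·178 = 560
B: 2·3 + 3·120 = 366
C: 2·2 + 3·45 = 139
D: 2·8 + 3·136 = 424
E: 2·9 + 3·90 = 288
F: 2·10 + 3·53 = 179
G: 2·6 + 3·116 = 360
H: 2·13 + 3·52 = 182
Lowest: C at 139.

C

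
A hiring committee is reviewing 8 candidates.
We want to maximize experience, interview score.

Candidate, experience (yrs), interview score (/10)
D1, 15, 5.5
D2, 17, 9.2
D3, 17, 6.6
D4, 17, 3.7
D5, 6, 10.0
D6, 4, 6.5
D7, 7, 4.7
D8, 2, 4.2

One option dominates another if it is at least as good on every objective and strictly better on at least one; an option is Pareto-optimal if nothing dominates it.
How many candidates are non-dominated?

D1: dominated by D2 (experience 17≥15, interview score 9.2≥5.5).
D2: not dominated.
D3: dominated by D2 (experience 17≥17, interview score 9.2≥6.6).
D4: dominated by D2 (experience 17≥17, interview score 9.2≥3.7).
D5: not dominated (best interview score).
D6: dominated by D2 (experience 17≥4, interview score 9.2≥6.5).
D7: dominated by D1 (experience 15≥7, interview score 5.5≥4.7).
D8: dominated by D1 (experience 15≥2, interview score 5.5≥4.2).
Pareto-optimal: D2, D5 → 2.

2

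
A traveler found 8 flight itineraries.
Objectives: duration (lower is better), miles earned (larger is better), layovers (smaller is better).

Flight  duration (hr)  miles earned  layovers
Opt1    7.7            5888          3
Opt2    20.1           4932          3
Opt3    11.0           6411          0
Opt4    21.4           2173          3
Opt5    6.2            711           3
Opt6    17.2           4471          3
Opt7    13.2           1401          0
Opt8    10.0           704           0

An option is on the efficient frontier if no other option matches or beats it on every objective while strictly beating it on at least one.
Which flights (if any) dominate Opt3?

Opt1: worse on miles earned (5888 vs 6411).
Opt2: worse on duration (20.1 vs 11.0).
Opt4: worse on duration (21.4 vs 11.0).
Opt5: worse on miles earned (711 vs 6411).
Opt6: worse on duration (17.2 vs 11.0).
Opt7: worse on duration (13.2 vs 11.0).
Opt8: worse on miles earned (704 vs 6411).
No option dominates Opt3.

none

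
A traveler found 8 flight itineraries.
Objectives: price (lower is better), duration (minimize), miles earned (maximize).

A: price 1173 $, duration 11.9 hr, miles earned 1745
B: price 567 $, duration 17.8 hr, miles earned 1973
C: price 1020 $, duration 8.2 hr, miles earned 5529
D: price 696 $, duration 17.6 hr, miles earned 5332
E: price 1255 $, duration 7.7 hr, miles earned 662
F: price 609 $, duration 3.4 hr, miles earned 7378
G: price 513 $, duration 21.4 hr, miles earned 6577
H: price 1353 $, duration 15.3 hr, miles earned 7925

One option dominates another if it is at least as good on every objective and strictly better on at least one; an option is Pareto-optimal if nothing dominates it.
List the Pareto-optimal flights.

B, F, G, H

A: dominated by C (price 1020≤1173, duration 8.2≤11.9, miles earned 5529≥1745).
B: not dominated.
C: dominated by F (price 609≤1020, duration 3.4≤8.2, miles earned 7378≥5529).
D: dominated by F (price 609≤696, duration 3.4≤17.6, miles earned 7378≥5332).
E: dominated by F (price 609≤1255, duration 3.4≤7.7, miles earned 7378≥662).
F: not dominated (best duration).
G: not dominated (best price).
H: not dominated (best miles earned).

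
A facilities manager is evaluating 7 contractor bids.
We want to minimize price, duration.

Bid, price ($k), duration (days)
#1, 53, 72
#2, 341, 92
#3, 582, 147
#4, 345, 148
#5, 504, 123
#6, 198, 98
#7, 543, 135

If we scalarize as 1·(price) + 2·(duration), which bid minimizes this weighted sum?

#1

#1: 1·53 + 2·72 = 197
#2: 1·341 + 2·92 = 525
#3: 1·582 + 2·147 = 876
#4: 1·345 + 2·148 = 641
#5: 1·504 + 2·123 = 750
#6: 1·198 + 2·98 = 394
#7: 1·543 + 2·135 = 813
Lowest: #1 at 197.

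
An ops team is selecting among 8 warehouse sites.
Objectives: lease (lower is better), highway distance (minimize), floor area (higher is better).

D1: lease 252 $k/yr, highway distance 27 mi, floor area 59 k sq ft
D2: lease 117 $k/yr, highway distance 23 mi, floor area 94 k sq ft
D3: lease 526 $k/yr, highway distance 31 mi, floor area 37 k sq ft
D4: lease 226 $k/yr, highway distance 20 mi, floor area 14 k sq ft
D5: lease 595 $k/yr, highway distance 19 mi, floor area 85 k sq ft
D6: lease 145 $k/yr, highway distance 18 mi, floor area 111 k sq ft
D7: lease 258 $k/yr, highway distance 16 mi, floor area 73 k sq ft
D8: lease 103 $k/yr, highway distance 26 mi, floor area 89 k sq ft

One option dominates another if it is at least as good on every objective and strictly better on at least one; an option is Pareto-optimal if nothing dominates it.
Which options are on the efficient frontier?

D1: dominated by D2 (lease 117≤252, highway distance 23≤27, floor area 94≥59).
D2: not dominated.
D3: dominated by D1 (lease 252≤526, highway distance 27≤31, floor area 59≥37).
D4: dominated by D6 (lease 145≤226, highway distance 18≤20, floor area 111≥14).
D5: dominated by D6 (lease 145≤595, highway distance 18≤19, floor area 111≥85).
D6: not dominated (best floor area).
D7: not dominated (best highway distance).
D8: not dominated (best lease).

D2, D6, D7, D8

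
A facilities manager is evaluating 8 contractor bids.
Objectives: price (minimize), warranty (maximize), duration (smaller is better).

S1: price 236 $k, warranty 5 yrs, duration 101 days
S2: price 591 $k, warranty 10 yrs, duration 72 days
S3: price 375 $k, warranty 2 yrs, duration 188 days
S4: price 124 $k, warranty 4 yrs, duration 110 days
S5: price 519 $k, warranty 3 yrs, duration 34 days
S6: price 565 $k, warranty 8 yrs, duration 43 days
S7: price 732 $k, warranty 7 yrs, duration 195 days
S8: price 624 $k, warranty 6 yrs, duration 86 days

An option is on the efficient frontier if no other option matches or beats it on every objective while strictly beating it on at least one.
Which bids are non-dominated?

S1: not dominated.
S2: not dominated (best warranty).
S3: dominated by S1 (price 236≤375, warranty 5≥2, duration 101≤188).
S4: not dominated (best price).
S5: not dominated (best duration).
S6: not dominated.
S7: dominated by S2 (price 591≤732, warranty 10≥7, duration 72≤195).
S8: dominated by S2 (price 591≤624, warranty 10≥6, duration 72≤86).

S1, S2, S4, S5, S6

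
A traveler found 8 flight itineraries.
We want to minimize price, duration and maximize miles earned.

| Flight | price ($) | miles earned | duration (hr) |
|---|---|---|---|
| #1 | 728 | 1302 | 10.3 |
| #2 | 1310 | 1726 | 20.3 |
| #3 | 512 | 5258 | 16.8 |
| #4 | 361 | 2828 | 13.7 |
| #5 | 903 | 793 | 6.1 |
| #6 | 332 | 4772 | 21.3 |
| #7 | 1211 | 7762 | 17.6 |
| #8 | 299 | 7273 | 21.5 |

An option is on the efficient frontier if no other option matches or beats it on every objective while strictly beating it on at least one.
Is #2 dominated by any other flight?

#3 vs #2: price 512≤1310, miles earned 5258≥1726, duration 16.8≤20.3 — #3 is at least as good on every objective and strictly better on at least one, so #3 dominates #2.

Yes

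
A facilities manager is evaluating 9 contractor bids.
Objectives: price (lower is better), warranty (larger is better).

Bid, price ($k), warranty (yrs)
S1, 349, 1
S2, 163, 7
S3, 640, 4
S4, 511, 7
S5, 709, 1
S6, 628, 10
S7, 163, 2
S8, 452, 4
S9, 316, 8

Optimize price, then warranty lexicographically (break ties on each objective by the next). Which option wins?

First minimize price: best is 163, kept {S2, S7}.
Then maximize warranty: best is 7, kept {S2}.

S2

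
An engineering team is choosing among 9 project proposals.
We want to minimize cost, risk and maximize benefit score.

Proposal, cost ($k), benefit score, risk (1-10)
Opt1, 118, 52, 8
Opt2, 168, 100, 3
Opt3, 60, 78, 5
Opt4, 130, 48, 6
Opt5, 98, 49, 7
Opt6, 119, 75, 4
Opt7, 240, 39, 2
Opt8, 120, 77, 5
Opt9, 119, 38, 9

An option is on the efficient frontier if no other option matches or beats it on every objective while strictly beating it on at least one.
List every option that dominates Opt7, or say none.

none

Opt1: worse on risk (8 vs 2).
Opt2: worse on risk (3 vs 2).
Opt3: worse on risk (5 vs 2).
Opt4: worse on risk (6 vs 2).
Opt5: worse on risk (7 vs 2).
Opt6: worse on risk (4 vs 2).
Opt8: worse on risk (5 vs 2).
Opt9: worse on benefit score (38 vs 39).
No option dominates Opt7.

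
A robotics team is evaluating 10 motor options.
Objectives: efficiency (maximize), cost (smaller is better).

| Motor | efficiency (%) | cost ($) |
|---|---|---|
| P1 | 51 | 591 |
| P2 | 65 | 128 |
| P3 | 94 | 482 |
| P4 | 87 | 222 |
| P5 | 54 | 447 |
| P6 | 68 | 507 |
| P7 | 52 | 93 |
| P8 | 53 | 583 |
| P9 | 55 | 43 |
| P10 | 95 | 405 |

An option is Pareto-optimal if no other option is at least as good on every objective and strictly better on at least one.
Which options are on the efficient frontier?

P2, P4, P9, P10

P1: dominated by P2 (efficiency 65≥51, cost 128≤591).
P2: not dominated.
P3: dominated by P10 (efficiency 95≥94, cost 405≤482).
P4: not dominated.
P5: dominated by P2 (efficiency 65≥54, cost 128≤447).
P6: dominated by P3 (efficiency 94≥68, cost 482≤507).
P7: dominated by P9 (efficiency 55≥52, cost 43≤93).
P8: dominated by P2 (efficiency 65≥53, cost 128≤583).
P9: not dominated (best cost).
P10: not dominated (best efficiency).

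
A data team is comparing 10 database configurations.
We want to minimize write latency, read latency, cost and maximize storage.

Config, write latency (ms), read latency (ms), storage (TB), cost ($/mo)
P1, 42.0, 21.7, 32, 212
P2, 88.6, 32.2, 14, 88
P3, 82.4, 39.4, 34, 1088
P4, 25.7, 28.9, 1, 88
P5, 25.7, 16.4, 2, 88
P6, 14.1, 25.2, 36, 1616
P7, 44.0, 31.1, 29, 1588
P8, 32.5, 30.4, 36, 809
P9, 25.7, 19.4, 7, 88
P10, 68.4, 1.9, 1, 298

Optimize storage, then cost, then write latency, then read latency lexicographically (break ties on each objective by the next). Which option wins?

P8

First maximize storage: best is 36, kept {P6, P8}.
Then minimize cost: best is 809, kept {P8}.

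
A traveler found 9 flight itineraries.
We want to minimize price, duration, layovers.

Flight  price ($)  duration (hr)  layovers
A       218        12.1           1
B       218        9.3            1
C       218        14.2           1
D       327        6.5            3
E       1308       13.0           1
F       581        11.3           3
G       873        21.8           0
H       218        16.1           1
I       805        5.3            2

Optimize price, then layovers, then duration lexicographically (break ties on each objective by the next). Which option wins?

B

First minimize price: best is 218, kept {A, B, C, H}.
Then minimize layovers: best is 1, kept {A, B, C, H}.
Then minimize duration: best is 9.3, kept {B}.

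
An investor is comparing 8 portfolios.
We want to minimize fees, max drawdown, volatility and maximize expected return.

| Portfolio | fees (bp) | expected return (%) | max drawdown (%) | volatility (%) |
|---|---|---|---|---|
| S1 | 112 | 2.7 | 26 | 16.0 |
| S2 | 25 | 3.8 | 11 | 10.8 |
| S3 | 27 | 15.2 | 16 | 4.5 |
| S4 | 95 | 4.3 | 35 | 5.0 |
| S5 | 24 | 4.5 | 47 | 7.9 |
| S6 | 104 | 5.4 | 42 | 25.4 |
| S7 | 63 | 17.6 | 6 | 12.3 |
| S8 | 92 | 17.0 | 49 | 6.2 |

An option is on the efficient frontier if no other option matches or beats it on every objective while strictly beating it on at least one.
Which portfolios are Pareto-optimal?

S2, S3, S5, S7, S8

S1: dominated by S2 (fees 25≤112, expected return 3.8≥2.7, max drawdown 11≤26, volatility 10.8≤16.0).
S2: not dominated.
S3: not dominated (best volatility).
S4: dominated by S3 (fees 27≤95, expected return 15.2≥4.3, max drawdown 16≤35, volatility 4.5≤5.0).
S5: not dominated (best fees).
S6: dominated by S3 (fees 27≤104, expected return 15.2≥5.4, max drawdown 16≤42, volatility 4.5≤25.4).
S7: not dominated (best expected return).
S8: not dominated.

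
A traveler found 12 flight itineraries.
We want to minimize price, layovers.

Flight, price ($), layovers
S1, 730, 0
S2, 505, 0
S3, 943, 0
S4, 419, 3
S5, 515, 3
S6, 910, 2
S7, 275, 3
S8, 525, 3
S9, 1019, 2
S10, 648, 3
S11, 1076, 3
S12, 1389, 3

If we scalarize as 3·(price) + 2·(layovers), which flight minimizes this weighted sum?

S7

S1: 3·730 + 2·0 = 2190
S2: 3·505 + 2·0 = 1515
S3: 3·943 + 2·0 = 2829
S4: 3·419 + 2·3 = 1263
S5: 3·515 + 2·3 = 1551
S6: 3·910 + 2·2 = 2734
S7: 3·275 + 2·3 = 831
S8: 3·525 + 2·3 = 1581
S9: 3·1019 + 2·2 = 3061
S10: 3·648 + 2·3 = 1950
S11: 3·1076 + 2·3 = 3234
S12: 3·1389 + 2·3 = 4173
Lowest: S7 at 831.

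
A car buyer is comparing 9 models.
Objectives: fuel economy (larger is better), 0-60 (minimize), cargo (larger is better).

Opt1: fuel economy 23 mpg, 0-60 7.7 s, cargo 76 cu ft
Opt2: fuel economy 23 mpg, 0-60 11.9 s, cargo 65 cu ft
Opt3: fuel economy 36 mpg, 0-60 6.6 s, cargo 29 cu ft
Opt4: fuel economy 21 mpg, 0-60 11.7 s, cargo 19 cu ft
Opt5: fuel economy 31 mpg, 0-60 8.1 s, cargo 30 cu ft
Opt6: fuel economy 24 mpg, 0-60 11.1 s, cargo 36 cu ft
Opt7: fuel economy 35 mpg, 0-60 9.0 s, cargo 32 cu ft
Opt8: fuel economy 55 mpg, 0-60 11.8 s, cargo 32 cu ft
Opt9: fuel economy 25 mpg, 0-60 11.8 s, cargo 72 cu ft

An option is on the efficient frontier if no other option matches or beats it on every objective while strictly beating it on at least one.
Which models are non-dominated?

Opt1, Opt3, Opt5, Opt6, Opt7, Opt8, Opt9

Opt1: not dominated (best cargo).
Opt2: dominated by Opt1 (fuel economy 23≥23, 0-60 7.7≤11.9, cargo 76≥65).
Opt3: not dominated (best 0-60).
Opt4: dominated by Opt1 (fuel economy 23≥21, 0-60 7.7≤11.7, cargo 76≥19).
Opt5: not dominated.
Opt6: not dominated.
Opt7: not dominated.
Opt8: not dominated (best fuel economy).
Opt9: not dominated.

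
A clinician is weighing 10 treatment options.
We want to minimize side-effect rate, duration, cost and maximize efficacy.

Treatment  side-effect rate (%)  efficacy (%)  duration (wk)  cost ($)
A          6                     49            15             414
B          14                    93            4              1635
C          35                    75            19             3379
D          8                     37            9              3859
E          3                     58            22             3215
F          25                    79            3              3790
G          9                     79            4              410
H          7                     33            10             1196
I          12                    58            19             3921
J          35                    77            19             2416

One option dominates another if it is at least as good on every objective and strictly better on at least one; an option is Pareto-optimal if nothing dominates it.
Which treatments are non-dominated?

A: not dominated.
B: not dominated (best efficacy).
C: dominated by B (side-effect rate 14≤35, efficacy 93≥75, duration 4≤19, cost 1635≤3379).
D: not dominated.
E: not dominated (best side-effect rate).
F: not dominated (best duration).
G: not dominated (best cost).
H: not dominated.
I: dominated by G (side-effect rate 9≤12, efficacy 79≥58, duration 4≤19, cost 410≤3921).
J: dominated by B (side-effect rate 14≤35, efficacy 93≥77, duration 4≤19, cost 1635≤2416).

A, B, D, E, F, G, H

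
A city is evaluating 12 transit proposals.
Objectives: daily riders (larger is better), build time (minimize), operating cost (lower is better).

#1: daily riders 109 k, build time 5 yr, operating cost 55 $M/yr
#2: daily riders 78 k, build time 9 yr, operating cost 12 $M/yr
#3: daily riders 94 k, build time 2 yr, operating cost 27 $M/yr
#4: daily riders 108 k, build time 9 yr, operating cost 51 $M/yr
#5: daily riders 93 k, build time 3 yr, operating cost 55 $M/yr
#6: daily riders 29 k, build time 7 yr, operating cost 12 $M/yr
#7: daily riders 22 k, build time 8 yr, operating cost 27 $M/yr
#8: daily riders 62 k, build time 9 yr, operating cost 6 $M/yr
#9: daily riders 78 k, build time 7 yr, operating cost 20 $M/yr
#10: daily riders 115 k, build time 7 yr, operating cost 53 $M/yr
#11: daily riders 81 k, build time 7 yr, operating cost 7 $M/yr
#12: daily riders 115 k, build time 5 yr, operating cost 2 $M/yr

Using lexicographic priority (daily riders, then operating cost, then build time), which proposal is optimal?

First maximize daily riders: best is 115, kept {#10, #12}.
Then minimize operating cost: best is 2, kept {#12}.

#12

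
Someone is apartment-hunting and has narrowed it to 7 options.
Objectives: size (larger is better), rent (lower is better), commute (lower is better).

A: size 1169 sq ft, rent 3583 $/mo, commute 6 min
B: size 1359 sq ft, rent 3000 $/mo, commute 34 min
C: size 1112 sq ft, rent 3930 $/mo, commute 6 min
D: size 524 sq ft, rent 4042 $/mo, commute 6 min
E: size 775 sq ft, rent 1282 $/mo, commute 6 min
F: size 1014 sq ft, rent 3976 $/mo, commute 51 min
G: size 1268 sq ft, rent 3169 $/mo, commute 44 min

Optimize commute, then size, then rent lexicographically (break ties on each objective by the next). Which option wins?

First minimize commute: best is 6, kept {A, C, D, E}.
Then maximize size: best is 1169, kept {A}.

A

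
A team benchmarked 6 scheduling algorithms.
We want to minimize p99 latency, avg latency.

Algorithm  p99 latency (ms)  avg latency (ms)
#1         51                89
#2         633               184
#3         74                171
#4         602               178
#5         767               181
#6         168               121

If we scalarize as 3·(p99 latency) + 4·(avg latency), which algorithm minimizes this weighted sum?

#1: 3·51 + 4·89 = 509
#2: 3·633 + 4·184 = 2635
#3: 3·74 + 4·171 = 906
#4: 3·602 + 4·178 = 2518
#5: 3·767 + 4·181 = 3025
#6: 3·168 + 4·121 = 988
Lowest: #1 at 509.

#1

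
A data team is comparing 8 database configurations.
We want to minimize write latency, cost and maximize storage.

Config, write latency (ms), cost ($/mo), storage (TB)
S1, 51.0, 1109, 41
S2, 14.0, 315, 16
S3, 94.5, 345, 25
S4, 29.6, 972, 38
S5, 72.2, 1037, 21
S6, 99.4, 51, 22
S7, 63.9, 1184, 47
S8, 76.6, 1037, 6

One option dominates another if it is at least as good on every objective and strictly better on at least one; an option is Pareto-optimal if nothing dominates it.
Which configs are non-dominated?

S1: not dominated.
S2: not dominated (best write latency).
S3: not dominated.
S4: not dominated.
S5: dominated by S4 (write latency 29.6≤72.2, cost 972≤1037, storage 38≥21).
S6: not dominated (best cost).
S7: not dominated (best storage).
S8: dominated by S2 (write latency 14.0≤76.6, cost 315≤1037, storage 16≥6).

S1, S2, S3, S4, S6, S7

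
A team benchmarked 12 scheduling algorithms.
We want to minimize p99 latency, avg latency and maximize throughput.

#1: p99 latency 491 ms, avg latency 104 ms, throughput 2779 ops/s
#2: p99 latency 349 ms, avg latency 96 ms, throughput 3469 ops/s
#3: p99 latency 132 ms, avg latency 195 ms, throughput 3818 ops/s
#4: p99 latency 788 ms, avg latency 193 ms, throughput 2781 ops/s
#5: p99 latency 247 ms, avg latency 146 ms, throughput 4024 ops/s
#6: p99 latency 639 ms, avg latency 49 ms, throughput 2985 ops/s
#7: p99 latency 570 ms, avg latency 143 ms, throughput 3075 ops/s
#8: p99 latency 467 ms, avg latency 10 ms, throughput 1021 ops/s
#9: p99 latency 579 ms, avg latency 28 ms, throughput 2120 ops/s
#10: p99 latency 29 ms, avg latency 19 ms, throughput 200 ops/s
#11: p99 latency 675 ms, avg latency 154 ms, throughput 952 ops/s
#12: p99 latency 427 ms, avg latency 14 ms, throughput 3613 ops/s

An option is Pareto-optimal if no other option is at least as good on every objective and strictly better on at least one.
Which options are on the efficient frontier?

#1: dominated by #2 (p99 latency 349≤491, avg latency 96≤104, throughput 3469≥2779).
#2: not dominated.
#3: not dominated.
#4: dominated by #2 (p99 latency 349≤788, avg latency 96≤193, throughput 3469≥2781).
#5: not dominated (best throughput).
#6: dominated by #12 (p99 latency 427≤639, avg latency 14≤49, throughput 3613≥2985).
#7: dominated by #2 (p99 latency 349≤570, avg latency 96≤143, throughput 3469≥3075).
#8: not dominated (best avg latency).
#9: dominated by #12 (p99 latency 427≤579, avg latency 14≤28, throughput 3613≥2120).
#10: not dominated (best p99 latency).
#11: dominated by #1 (p99 latency 491≤675, avg latency 104≤154, throughput 2779≥952).
#12: not dominated.

#2, #3, #5, #8, #10, #12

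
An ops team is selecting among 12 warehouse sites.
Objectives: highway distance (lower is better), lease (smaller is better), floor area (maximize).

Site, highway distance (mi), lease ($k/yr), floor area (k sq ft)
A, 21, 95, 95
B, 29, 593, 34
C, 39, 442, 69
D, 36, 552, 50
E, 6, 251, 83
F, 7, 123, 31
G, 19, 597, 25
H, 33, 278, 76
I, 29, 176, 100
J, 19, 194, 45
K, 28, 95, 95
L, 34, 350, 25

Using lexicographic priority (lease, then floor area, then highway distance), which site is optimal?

A

First minimize lease: best is 95, kept {A, K}.
Then maximize floor area: best is 95, kept {A, K}.
Then minimize highway distance: best is 21, kept {A}.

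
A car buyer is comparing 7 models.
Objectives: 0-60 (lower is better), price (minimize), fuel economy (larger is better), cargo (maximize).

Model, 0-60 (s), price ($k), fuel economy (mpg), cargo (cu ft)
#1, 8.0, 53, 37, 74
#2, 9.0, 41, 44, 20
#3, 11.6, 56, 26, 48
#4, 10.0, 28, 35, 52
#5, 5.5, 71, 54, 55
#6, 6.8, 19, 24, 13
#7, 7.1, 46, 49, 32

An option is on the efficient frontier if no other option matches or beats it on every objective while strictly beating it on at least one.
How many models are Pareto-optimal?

#1: not dominated (best cargo).
#2: not dominated.
#3: dominated by #1 (0-60 8.0≤11.6, price 53≤56, fuel economy 37≥26, cargo 74≥48).
#4: not dominated.
#5: not dominated (best 0-60).
#6: not dominated (best price).
#7: not dominated.
Pareto-optimal: #1, #2, #4, #5, #6, #7 → 6.

6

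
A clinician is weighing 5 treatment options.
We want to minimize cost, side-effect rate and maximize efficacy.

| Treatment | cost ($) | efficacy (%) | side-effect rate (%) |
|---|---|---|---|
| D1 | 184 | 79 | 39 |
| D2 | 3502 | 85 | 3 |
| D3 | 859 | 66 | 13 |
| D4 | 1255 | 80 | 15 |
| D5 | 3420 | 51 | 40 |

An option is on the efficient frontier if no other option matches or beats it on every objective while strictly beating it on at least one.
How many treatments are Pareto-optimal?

4

D1: not dominated (best cost).
D2: not dominated (best efficacy).
D3: not dominated.
D4: not dominated.
D5: dominated by D1 (cost 184≤3420, efficacy 79≥51, side-effect rate 39≤40).
Pareto-optimal: D1, D2, D3, D4 → 4.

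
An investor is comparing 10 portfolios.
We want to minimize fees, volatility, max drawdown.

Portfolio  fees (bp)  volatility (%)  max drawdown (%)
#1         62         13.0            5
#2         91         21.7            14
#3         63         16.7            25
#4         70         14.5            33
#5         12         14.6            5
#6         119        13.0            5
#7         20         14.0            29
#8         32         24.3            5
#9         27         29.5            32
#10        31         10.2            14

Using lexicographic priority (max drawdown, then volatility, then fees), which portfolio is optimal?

#1

First minimize max drawdown: best is 5, kept {#1, #5, #6, #8}.
Then minimize volatility: best is 13.0, kept {#1, #6}.
Then minimize fees: best is 62, kept {#1}.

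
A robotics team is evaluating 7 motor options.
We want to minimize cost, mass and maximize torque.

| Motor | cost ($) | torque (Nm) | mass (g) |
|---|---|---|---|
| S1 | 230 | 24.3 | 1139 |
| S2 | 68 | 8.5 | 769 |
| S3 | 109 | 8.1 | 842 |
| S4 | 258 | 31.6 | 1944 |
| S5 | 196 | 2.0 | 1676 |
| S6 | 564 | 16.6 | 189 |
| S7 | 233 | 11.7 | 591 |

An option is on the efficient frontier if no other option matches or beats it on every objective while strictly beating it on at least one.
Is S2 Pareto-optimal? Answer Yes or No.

Yes

S1: worse on cost (230 vs 68).
S3: worse on cost (109 vs 68).
S4: worse on cost (258 vs 68).
S5: worse on cost (196 vs 68).
S6: worse on cost (564 vs 68).
S7: worse on cost (233 vs 68).
No option is at least as good as S2 on every objective and strictly better on one.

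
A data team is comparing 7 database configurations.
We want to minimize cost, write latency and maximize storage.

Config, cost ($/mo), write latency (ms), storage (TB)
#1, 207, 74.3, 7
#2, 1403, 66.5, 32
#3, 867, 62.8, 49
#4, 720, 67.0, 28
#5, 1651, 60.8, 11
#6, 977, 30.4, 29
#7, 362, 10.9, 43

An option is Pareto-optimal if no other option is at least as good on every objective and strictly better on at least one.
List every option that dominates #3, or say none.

#1: worse on write latency (74.3 vs 62.8).
#2: worse on cost (1403 vs 867).
#4: worse on write latency (67.0 vs 62.8).
#5: worse on cost (1651 vs 867).
#6: worse on cost (977 vs 867).
#7: worse on storage (43 vs 49).
No option dominates #3.

none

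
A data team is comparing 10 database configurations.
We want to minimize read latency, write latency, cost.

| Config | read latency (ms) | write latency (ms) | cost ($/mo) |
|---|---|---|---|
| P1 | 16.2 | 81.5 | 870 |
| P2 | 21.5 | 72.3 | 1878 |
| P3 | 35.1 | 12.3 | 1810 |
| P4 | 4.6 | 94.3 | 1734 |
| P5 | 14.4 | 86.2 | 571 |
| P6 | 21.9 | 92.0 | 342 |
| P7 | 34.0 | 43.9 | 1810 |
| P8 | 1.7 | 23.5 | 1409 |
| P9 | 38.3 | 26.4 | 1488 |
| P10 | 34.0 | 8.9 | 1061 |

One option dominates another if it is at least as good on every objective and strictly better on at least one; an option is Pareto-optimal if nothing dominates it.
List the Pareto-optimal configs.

P1: not dominated.
P2: dominated by P8 (read latency 1.7≤21.5, write latency 23.5≤72.3, cost 1409≤1878).
P3: dominated by P10 (read latency 34.0≤35.1, write latency 8.9≤12.3, cost 1061≤1810).
P4: dominated by P8 (read latency 1.7≤4.6, write latency 23.5≤94.3, cost 1409≤1734).
P5: not dominated.
P6: not dominated (best cost).
P7: dominated by P8 (read latency 1.7≤34.0, write latency 23.5≤43.9, cost 1409≤1810).
P8: not dominated (best read latency).
P9: dominated by P8 (read latency 1.7≤38.3, write latency 23.5≤26.4, cost 1409≤1488).
P10: not dominated (best write latency).

P1, P5, P6, P8, P10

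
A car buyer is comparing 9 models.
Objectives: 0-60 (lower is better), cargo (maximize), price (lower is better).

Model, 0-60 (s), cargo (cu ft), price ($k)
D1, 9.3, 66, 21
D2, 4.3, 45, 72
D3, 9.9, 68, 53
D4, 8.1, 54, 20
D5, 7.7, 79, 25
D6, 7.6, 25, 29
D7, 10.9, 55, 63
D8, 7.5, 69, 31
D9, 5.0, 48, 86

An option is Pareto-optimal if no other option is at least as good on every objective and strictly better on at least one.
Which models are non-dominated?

D1: not dominated.
D2: not dominated (best 0-60).
D3: dominated by D5 (0-60 7.7≤9.9, cargo 79≥68, price 25≤53).
D4: not dominated (best price).
D5: not dominated (best cargo).
D6: not dominated.
D7: dominated by D1 (0-60 9.3≤10.9, cargo 66≥55, price 21≤63).
D8: not dominated.
D9: not dominated.

D1, D2, D4, D5, D6, D8, D9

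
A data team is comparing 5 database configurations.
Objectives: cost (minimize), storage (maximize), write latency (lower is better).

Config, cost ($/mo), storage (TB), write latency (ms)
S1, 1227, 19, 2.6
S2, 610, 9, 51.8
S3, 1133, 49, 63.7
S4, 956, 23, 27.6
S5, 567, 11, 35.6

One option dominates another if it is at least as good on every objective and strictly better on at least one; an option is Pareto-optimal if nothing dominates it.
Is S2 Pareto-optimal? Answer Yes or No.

No

S5 vs S2: cost 567≤610, storage 11≥9, write latency 35.6≤51.8 — S5 is at least as good on every objective and strictly better on at least one, so S5 dominates S2.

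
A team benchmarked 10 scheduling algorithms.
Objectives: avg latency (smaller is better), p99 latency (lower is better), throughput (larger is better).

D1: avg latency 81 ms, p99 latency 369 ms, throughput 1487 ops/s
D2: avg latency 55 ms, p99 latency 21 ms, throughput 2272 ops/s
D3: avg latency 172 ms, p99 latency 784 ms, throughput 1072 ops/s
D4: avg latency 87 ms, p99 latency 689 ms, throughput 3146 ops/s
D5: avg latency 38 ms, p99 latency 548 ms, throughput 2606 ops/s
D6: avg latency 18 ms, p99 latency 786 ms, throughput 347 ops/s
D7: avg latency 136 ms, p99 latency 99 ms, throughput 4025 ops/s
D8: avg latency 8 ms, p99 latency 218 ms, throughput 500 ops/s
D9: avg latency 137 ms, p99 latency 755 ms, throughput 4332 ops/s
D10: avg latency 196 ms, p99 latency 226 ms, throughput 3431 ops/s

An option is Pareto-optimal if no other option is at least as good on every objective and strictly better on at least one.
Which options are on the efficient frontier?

D1: dominated by D2 (avg latency 55≤81, p99 latency 21≤369, throughput 2272≥1487).
D2: not dominated (best p99 latency).
D3: dominated by D1 (avg latency 81≤172, p99 latency 369≤784, throughput 1487≥1072).
D4: not dominated.
D5: not dominated.
D6: dominated by D8 (avg latency 8≤18, p99 latency 218≤786, throughput 500≥347).
D7: not dominated.
D8: not dominated (best avg latency).
D9: not dominated (best throughput).
D10: dominated by D7 (avg latency 136≤196, p99 latency 99≤226, throughput 4025≥3431).

D2, D4, D5, D7, D8, D9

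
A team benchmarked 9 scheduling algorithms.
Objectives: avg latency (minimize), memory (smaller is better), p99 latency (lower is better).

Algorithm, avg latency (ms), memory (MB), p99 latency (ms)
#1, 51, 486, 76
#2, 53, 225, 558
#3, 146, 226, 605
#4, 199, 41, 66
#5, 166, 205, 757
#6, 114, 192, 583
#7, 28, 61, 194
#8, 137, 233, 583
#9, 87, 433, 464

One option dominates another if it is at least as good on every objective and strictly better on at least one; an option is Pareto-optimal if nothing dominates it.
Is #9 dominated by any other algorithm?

Yes

#7 vs #9: avg latency 28≤87, memory 61≤433, p99 latency 194≤464 — #7 is at least as good on every objective and strictly better on at least one, so #7 dominates #9.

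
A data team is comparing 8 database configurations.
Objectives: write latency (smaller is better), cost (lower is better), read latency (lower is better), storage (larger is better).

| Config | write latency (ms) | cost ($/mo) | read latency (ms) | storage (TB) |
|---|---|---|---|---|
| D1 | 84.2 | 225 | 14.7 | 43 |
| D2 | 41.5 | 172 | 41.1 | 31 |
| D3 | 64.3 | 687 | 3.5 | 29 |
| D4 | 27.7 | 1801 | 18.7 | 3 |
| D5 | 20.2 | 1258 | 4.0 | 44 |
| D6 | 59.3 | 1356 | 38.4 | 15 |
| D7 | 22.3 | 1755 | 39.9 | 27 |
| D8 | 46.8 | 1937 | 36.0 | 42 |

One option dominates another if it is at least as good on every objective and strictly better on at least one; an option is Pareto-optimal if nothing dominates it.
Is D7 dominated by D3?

No

D3 vs D7: D3 is worse on write latency (64.3 vs 22.3), so it does not dominate D7.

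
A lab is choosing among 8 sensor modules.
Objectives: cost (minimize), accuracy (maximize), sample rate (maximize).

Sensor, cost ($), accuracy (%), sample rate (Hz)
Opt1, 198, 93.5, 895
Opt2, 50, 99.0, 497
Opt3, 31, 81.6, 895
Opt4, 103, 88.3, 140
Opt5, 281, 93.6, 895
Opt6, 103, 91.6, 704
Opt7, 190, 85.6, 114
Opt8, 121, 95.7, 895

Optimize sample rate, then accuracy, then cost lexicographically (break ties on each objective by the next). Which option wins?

Opt8

First maximize sample rate: best is 895, kept {Opt1, Opt3, Opt5, Opt8}.
Then maximize accuracy: best is 95.7, kept {Opt8}.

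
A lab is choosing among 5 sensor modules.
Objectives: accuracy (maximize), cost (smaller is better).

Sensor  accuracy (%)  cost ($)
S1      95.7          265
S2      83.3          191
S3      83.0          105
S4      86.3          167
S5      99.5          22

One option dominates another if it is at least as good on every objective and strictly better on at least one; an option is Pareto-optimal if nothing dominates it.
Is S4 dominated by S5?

S5 vs S4: accuracy 99.5≥86.3, cost 22≤167 — S5 is at least as good on every objective with at least one strict improvement.

Yes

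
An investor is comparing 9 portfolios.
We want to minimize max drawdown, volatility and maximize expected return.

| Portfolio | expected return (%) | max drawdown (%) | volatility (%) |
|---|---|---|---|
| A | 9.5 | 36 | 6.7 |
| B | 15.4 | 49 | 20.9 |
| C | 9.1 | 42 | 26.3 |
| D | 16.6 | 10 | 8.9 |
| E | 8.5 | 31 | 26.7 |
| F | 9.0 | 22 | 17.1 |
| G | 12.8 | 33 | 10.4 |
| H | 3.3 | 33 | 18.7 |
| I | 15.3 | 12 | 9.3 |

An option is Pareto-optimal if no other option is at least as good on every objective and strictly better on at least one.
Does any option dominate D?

A: worse on expected return (9.5 vs 16.6).
B: worse on expected return (15.4 vs 16.6).
C: worse on expected return (9.1 vs 16.6).
E: worse on expected return (8.5 vs 16.6).
F: worse on expected return (9.0 vs 16.6).
G: worse on expected return (12.8 vs 16.6).
H: worse on expected return (3.3 vs 16.6).
I: worse on expected return (15.3 vs 16.6).
No option is at least as good as D on every objective and strictly better on one.

No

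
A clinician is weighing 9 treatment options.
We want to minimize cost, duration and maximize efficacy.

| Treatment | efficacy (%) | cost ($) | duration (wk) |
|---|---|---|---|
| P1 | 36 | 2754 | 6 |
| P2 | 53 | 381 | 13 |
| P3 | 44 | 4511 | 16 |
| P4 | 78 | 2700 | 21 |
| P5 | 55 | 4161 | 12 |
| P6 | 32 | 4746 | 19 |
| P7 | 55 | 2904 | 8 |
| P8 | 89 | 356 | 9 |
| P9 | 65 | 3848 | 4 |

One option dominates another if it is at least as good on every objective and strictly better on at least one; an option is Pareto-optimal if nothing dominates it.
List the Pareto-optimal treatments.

P1: not dominated.
P2: dominated by P8 (efficacy 89≥53, cost 356≤381, duration 9≤13).
P3: dominated by P2 (efficacy 53≥44, cost 381≤4511, duration 13≤16).
P4: dominated by P8 (efficacy 89≥78, cost 356≤2700, duration 9≤21).
P5: dominated by P7 (efficacy 55≥55, cost 2904≤4161, duration 8≤12).
P6: dominated by P1 (efficacy 36≥32, cost 2754≤4746, duration 6≤19).
P7: not dominated.
P8: not dominated (best efficacy).
P9: not dominated (best duration).

P1, P7, P8, P9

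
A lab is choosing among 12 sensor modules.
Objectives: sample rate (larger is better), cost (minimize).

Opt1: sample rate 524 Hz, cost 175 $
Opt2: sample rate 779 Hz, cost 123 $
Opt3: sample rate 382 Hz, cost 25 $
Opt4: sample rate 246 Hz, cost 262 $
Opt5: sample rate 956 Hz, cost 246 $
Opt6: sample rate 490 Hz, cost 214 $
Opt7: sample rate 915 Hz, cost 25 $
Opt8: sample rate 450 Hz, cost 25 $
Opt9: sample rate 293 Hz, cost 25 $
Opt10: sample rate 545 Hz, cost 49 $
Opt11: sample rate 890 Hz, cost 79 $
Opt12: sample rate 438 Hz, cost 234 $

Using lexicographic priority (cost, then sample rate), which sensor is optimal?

Opt7

First minimize cost: best is 25, kept {Opt3, Opt7, Opt8, Opt9}.
Then maximize sample rate: best is 915, kept {Opt7}.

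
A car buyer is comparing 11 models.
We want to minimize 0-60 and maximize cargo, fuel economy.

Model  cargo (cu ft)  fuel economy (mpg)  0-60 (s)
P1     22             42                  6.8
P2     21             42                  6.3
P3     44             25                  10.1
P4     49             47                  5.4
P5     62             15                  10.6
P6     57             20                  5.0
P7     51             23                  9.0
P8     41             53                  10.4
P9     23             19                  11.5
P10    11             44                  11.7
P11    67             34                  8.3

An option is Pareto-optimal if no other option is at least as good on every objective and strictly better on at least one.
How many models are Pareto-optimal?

P1: dominated by P4 (cargo 49≥22, fuel economy 47≥42, 0-60 5.4≤6.8).
P2: dominated by P4 (cargo 49≥21, fuel economy 47≥42, 0-60 5.4≤6.3).
P3: dominated by P4 (cargo 49≥44, fuel economy 47≥25, 0-60 5.4≤10.1).
P4: not dominated.
P5: dominated by P11 (cargo 67≥62, fuel economy 34≥15, 0-60 8.3≤10.6).
P6: not dominated (best 0-60).
P7: dominated by P11 (cargo 67≥51, fuel economy 34≥23, 0-60 8.3≤9.0).
P8: not dominated (best fuel economy).
P9: dominated by P3 (cargo 44≥23, fuel economy 25≥19, 0-60 10.1≤11.5).
P10: dominated by P4 (cargo 49≥11, fuel economy 47≥44, 0-60 5.4≤11.7).
P11: not dominated (best cargo).
Pareto-optimal: P4, P6, P8, P11 → 4.

4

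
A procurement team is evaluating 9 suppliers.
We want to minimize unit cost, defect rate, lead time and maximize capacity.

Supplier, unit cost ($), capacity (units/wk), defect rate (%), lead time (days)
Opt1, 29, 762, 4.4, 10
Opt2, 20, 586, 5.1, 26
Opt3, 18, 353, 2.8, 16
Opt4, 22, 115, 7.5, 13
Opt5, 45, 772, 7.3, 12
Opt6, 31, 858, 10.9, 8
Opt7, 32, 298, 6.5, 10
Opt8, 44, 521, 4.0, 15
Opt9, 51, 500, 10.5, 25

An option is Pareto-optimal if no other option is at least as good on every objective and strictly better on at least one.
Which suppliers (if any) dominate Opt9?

Opt1: unit cost 29≤51, capacity 762≥500, defect rate 4.4≤10.5, lead time 10≤25 — dominates Opt9.
Opt5: unit cost 45≤51, capacity 772≥500, defect rate 7.3≤10.5, lead time 12≤25 — dominates Opt9.
Opt8: unit cost 44≤51, capacity 521≥500, defect rate 4.0≤10.5, lead time 15≤25 — dominates Opt9.
Others (Opt2, Opt3, Opt4, Opt6, Opt7) are each worse than Opt9 on at least one objective.

Opt1, Opt5, Opt8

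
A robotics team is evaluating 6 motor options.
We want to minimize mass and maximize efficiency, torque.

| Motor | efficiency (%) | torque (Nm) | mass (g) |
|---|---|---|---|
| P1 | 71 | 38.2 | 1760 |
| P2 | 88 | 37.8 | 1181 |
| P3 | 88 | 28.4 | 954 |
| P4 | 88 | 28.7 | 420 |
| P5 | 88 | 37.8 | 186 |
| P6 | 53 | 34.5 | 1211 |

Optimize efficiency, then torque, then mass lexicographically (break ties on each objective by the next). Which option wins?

First maximize efficiency: best is 88, kept {P2, P3, P4, P5}.
Then maximize torque: best is 37.8, kept {P2, P5}.
Then minimize mass: best is 186, kept {P5}.

P5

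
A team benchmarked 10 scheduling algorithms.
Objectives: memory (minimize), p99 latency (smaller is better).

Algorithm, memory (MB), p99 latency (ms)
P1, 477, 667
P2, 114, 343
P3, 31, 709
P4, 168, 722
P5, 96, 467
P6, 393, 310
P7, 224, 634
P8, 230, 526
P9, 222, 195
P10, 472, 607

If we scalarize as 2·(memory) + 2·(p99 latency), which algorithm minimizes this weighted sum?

P1: 2·477 + 2·667 = 2288
P2: 2·114 + 2·343 = 914
P3: 2·31 + 2·709 = 1480
P4: 2·168 + 2·722 = 1780
P5: 2·96 + 2·467 = 1126
P6: 2·393 + 2·310 = 1406
P7: 2·224 + 2·634 = 1716
P8: 2·230 + 2·526 = 1512
P9: 2·222 + 2·195 = 834
P10: 2·472 + 2·607 = 2158
Lowest: P9 at 834.

P9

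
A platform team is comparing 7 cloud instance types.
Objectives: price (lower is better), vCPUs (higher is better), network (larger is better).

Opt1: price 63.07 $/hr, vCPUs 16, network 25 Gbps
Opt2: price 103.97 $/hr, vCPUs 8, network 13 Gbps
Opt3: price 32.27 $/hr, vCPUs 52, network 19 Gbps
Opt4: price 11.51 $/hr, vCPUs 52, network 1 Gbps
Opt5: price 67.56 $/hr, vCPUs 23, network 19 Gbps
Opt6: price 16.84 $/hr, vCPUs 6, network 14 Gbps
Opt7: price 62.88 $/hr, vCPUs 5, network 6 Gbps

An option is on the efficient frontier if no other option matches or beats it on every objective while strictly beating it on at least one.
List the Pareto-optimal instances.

Opt1, Opt3, Opt4, Opt6

Opt1: not dominated (best network).
Opt2: dominated by Opt1 (price 63.07≤103.97, vCPUs 16≥8, network 25≥13).
Opt3: not dominated.
Opt4: not dominated (best price).
Opt5: dominated by Opt3 (price 32.27≤67.56, vCPUs 52≥23, network 19≥19).
Opt6: not dominated.
Opt7: dominated by Opt3 (price 32.27≤62.88, vCPUs 52≥5, network 19≥6).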